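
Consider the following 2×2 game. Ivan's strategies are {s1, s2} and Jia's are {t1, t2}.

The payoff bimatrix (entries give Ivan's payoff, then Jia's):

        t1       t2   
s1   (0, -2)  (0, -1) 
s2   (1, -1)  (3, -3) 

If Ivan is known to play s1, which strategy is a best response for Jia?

t2

Against s1, Jia earns -2 from t1 and -1 from t2.
So t2 is the best response.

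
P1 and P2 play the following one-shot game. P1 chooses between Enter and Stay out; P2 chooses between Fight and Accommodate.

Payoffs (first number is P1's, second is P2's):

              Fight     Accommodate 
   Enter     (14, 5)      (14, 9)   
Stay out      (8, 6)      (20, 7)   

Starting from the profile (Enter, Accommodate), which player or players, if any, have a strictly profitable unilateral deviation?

P1 at (Enter, Accommodate) earns 14; deviating to Stay out yields 20 — a strict improvement.
P2 earns 9; deviating to Fight yields 5 — not better.
Only P1 has a strictly profitable deviation.

P1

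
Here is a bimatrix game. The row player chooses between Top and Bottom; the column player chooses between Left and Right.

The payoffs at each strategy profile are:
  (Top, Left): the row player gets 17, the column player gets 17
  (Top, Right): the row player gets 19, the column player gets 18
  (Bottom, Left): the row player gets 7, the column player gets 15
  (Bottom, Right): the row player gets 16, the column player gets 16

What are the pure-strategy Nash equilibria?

(Top, Right)

(Top, Left): the column player prefers Right (18 > 17) — not an equilibrium.
(Top, Right): the row player gets 19 ≥ 16 from Bottom, and the column player gets 18 ≥ 17 from Left — Nash equilibrium.
(Bottom, Left): the row player prefers Top (17 > 7); the column player prefers Right (16 > 15) — not an equilibrium.
(Bottom, Right): the row player prefers Top (19 > 16) — not an equilibrium.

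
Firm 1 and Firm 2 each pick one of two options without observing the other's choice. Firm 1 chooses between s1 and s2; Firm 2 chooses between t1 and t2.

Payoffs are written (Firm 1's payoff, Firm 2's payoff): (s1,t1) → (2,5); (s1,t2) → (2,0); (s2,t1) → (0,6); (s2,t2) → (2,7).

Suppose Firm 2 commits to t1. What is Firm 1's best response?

s1

Against t1, Firm 1 earns 2 from s1 and 0 from s2.
So s1 is the best response.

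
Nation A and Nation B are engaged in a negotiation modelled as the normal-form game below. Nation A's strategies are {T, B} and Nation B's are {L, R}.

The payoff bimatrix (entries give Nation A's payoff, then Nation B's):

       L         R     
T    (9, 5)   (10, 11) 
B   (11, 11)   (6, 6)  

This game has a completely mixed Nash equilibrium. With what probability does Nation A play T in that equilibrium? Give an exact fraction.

Let r be the probability that Nation A plays T. In a completely mixed equilibrium, Nation B must be indifferent between L and R.
Nation B's expected payoff from L is 5r + 11(1−r); from R it is 11r + 6(1−r).
Setting these equal: −6r + 11 = 5r + 6, so r = 5/11.

5/11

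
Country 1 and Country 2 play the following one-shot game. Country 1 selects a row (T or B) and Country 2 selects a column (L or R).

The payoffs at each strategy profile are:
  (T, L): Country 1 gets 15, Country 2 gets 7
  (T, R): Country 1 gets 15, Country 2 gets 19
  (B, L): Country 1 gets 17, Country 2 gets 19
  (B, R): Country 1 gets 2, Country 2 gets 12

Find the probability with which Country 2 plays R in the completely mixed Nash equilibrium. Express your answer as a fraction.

2/15

Let y be the probability that Country 2 plays L. In a completely mixed equilibrium, Country 1 must be indifferent between T and B.
Country 1's expected payoff from T is 15y + 15(1−y); from B it is 17y + 2(1−y).
Setting these equal: 15 = 15y + 2, so y = 13/15.
Therefore Country 2 plays R with probability 1 − 13/15 = 2/15.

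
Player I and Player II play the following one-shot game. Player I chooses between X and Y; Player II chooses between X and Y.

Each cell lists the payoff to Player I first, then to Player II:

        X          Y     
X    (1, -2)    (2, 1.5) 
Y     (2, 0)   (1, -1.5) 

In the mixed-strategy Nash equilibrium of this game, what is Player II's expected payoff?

-3/5

First find x, the probability Player I plays X, from Player II's indifference between X and Y: −2x = 1.5x − 1.5(1−x), giving x = 3/10.
Since Player II is indifferent in equilibrium, Player II's expected payoff equals the payoff from either column against (3/10, 7/10). Using X: −2(3/10) = -3/5.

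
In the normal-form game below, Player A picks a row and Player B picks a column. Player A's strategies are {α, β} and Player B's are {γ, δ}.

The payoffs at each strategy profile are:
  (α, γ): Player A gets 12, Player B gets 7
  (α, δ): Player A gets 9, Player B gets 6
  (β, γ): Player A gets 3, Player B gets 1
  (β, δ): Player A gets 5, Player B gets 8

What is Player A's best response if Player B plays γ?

α

Against γ, Player A earns 12 from α and 3 from β.
So α is the best response.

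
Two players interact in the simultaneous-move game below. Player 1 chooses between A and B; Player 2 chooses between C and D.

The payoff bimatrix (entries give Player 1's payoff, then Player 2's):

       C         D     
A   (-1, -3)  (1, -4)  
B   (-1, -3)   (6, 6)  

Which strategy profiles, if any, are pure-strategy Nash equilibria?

(A, C) and (B, D)

(A, C): Player 1 gets -1 ≥ -1 from B, and Player 2 gets -3 ≥ -4 from D — Nash equilibrium.
(A, D): Player 1 prefers B (6 > 1); Player 2 prefers C (-3 > -4) — not an equilibrium.
(B, C): Player 2 prefers D (6 > -3) — not an equilibrium.
(B, D): Player 1 gets 6 ≥ 1 from A, and Player 2 gets 6 ≥ -3 from C — Nash equilibrium.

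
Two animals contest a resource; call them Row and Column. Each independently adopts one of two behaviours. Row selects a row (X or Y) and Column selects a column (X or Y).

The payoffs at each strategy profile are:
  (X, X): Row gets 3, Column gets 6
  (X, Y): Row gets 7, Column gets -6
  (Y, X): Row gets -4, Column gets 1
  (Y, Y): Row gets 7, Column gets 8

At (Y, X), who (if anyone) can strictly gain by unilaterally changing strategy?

Row at (Y, X) earns -4; deviating to X yields 3 — a strict improvement.
Column earns 1; deviating to Y yields 8 — a strict improvement.
Both Row and Column have strictly profitable deviations.

Both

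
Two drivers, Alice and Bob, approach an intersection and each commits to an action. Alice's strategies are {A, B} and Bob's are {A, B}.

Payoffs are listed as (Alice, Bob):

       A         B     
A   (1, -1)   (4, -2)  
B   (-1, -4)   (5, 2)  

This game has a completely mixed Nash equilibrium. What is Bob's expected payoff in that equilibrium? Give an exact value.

-10/7

First find p, the probability Alice plays A, from Bob's indifference between A and B: −p − 4(1−p) = −2p + 2(1−p), giving p = 6/7.
Since Bob is indifferent in equilibrium, Bob's expected payoff equals the payoff from either column against (6/7, 1/7). Using A: −(6/7) − 4(1/7) = -10/7.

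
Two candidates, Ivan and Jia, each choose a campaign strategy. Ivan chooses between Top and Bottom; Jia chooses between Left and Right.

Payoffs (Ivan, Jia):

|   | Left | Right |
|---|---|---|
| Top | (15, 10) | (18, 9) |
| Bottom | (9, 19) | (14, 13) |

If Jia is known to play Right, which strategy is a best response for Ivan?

Top

Against Right, Ivan earns 18 from Top and 14 from Bottom.
So Top is the best response.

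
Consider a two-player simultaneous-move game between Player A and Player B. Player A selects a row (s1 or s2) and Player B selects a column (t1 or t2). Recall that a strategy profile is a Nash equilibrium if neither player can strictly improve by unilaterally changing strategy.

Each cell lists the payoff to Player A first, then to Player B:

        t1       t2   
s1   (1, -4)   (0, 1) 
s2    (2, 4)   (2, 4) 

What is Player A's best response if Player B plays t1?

Against t1, Player A earns 1 from s1 and 2 from s2.
So s2 is the best response.

s2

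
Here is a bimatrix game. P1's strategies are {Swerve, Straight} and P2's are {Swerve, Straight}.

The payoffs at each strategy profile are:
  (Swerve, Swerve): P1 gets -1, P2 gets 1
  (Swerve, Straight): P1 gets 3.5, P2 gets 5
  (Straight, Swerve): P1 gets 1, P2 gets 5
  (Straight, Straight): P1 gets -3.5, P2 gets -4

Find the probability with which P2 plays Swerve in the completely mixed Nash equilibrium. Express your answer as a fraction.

7/9

Let q be the probability that P2 plays Swerve. In a completely mixed equilibrium, P1 must be indifferent between Swerve and Straight.
P1's expected payoff from Swerve is −q + 3.5(1−q); from Straight it is q − 3.5(1−q).
Setting these equal: −4.5q + 3.5 = 4.5q − 3.5, so q = 7/9.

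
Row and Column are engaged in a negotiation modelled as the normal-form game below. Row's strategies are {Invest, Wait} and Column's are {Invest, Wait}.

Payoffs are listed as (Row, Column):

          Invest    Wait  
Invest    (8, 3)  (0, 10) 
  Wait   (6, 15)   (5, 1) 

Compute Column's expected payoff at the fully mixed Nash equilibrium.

7

First find p, the probability Row plays Invest, from Column's indifference between Invest and Wait: 3p + 15(1−p) = 10p + (1−p), giving p = 2/3.
Since Column is indifferent in equilibrium, Column's expected payoff equals the payoff from either column against (2/3, 1/3). Using Invest: 3(2/3) + 15(1/3) = 7.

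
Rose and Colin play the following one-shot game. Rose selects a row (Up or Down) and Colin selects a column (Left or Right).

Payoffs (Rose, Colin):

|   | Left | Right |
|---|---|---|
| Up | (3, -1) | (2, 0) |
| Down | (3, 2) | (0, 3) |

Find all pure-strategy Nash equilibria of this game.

(Up, Right)

(Up, Left): Colin prefers Right (0 > -1) — not an equilibrium.
(Up, Right): Rose gets 2 ≥ 0 from Down, and Colin gets 0 ≥ -1 from Left — Nash equilibrium.
(Down, Left): Colin prefers Right (3 > 2) — not an equilibrium.
(Down, Right): Rose prefers Up (2 > 0) — not an equilibrium.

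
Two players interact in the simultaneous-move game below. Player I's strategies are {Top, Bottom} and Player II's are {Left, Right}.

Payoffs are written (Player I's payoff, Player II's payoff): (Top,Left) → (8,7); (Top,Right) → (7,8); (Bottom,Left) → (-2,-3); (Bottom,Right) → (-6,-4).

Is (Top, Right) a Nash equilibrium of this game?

Yes

At (Top, Right), Player I earns 7; switching to Bottom would give -6, so Player I has no profitable deviation.
Player II earns 8; switching to Left would give 7, so Player II has no profitable deviation.
Neither player can gain by a unilateral deviation, so this profile is a Nash equilibrium.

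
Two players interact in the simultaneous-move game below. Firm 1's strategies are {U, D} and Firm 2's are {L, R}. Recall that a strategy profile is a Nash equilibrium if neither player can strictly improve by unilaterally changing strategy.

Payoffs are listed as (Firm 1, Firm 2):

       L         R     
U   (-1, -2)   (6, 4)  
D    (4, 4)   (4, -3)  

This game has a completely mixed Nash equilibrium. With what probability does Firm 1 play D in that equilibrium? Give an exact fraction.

6/13

Let x be the probability that Firm 1 plays U. In a completely mixed equilibrium, Firm 2 must be indifferent between L and R.
Firm 2's expected payoff from L is −2x + 4(1−x); from R it is 4x − 3(1−x).
Setting these equal: −6x + 4 = 7x − 3, so x = 7/13.
Therefore Firm 1 plays D with probability 1 − 7/13 = 6/13.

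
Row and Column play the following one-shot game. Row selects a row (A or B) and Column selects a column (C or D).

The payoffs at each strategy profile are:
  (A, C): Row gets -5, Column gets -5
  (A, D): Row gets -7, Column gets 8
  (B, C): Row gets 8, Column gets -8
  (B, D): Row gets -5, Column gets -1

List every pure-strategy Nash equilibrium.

(B, D)

(A, C): Row prefers B (8 > -5); Column prefers D (8 > -5) — not an equilibrium.
(A, D): Row prefers B (-5 > -7) — not an equilibrium.
(B, C): Column prefers D (-1 > -8) — not an equilibrium.
(B, D): Row gets -5 ≥ -7 from A, and Column gets -1 ≥ -8 from C — Nash equilibrium.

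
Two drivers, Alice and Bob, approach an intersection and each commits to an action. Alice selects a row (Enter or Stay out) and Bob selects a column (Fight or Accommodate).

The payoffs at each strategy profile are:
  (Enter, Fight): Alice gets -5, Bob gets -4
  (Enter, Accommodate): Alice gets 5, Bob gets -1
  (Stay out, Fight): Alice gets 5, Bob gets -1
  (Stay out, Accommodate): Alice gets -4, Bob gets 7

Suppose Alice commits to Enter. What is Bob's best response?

Against Enter, Bob earns -4 from Fight and -1 from Accommodate.
So Accommodate is the best response.

Accommodate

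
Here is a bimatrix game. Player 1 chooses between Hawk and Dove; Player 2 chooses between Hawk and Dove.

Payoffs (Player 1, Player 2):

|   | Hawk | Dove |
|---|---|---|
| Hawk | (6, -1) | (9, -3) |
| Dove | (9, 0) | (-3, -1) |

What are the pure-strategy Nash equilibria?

(Dove, Hawk)

(Hawk, Hawk): Player 1 prefers Dove (9 > 6) — not an equilibrium.
(Hawk, Dove): Player 2 prefers Hawk (-1 > -3) — not an equilibrium.
(Dove, Hawk): Player 1 gets 9 ≥ 6 from Hawk, and Player 2 gets 0 ≥ -1 from Dove — Nash equilibrium.
(Dove, Dove): Player 1 prefers Hawk (9 > -3); Player 2 prefers Hawk (0 > -1) — not an equilibrium.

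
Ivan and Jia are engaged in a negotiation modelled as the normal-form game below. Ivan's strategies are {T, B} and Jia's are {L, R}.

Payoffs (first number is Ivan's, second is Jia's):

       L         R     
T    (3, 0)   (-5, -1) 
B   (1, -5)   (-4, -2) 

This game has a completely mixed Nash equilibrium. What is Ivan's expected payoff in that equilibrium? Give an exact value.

-7/3

First find q, the probability Jia plays L, from Ivan's indifference between T and B: 3q − 5(1−q) = q − 4(1−q), giving q = 1/3.
Since Ivan is indifferent in equilibrium, Ivan's expected payoff equals the payoff from either row against (1/3, 2/3). Using T: 3(1/3) − 5(2/3) = -7/3.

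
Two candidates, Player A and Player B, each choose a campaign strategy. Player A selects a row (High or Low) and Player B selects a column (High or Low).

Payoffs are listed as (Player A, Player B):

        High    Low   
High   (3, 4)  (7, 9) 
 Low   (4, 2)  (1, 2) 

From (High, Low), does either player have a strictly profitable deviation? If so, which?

Neither

Player A at (High, Low) earns 7; deviating to Low yields 1 — not better.
Player B earns 9; deviating to High yields 4 — not better.
Neither player can strictly improve; the profile is a Nash equilibrium.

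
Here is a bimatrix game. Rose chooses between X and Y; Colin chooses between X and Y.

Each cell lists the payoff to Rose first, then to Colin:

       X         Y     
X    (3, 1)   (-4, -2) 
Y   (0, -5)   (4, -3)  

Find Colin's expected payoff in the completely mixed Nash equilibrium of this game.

First find x, the probability Rose plays X, from Colin's indifference between X and Y: x − 5(1−x) = −2x − 3(1−x), giving x = 2/5.
Since Colin is indifferent in equilibrium, Colin's expected payoff equals the payoff from either column against (2/5, 3/5). Using X: (2/5) − 5(3/5) = -13/5.

-13/5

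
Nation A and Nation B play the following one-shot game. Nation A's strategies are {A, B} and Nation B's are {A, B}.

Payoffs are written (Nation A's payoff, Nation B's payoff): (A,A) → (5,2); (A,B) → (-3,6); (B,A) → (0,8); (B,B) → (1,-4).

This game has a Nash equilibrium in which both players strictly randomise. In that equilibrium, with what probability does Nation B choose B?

Let c be the probability that Nation B plays A. In a completely mixed equilibrium, Nation A must be indifferent between A and B.
Nation A's expected payoff from A is 5c − 3(1−c); from B it is (1−c).
Setting these equal: 8c − 3 = −c + 1, so c = 4/9.
Therefore Nation B plays B with probability 1 − 4/9 = 5/9.

5/9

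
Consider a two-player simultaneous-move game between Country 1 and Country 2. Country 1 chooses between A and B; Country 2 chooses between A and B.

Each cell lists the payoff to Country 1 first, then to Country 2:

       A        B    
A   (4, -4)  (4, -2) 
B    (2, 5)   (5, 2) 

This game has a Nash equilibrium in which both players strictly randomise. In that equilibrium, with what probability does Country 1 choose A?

Let x be the probability that Country 1 plays A. In a completely mixed equilibrium, Country 2 must be indifferent between A and B.
Country 2's expected payoff from A is −4x + 5(1−x); from B it is −2x + 2(1−x).
Setting these equal: −9x + 5 = −4x + 2, so x = 3/5.

3/5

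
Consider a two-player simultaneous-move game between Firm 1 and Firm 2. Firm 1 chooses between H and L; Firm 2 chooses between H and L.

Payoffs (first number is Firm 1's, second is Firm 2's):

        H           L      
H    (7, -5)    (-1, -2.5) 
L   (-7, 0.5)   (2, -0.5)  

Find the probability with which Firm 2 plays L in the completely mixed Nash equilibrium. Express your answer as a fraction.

14/17

Let c be the probability that Firm 2 plays H. In a completely mixed equilibrium, Firm 1 must be indifferent between H and L.
Firm 1's expected payoff from H is 7c − (1−c); from L it is −7c + 2(1−c).
Setting these equal: 8c − 1 = −9c + 2, so c = 3/17.
Therefore Firm 2 plays L with probability 1 − 3/17 = 14/17.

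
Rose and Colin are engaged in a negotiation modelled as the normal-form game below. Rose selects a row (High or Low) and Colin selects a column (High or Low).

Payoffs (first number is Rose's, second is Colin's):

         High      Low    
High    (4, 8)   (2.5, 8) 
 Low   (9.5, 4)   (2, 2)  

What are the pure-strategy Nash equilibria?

(High, Low) and (Low, High)

(High, High): Rose prefers Low (9.5 > 4) — not an equilibrium.
(High, Low): Rose gets 2.5 ≥ 2 from Low, and Colin gets 8 ≥ 8 from High — Nash equilibrium.
(Low, High): Rose gets 9.5 ≥ 4 from High, and Colin gets 4 ≥ 2 from Low — Nash equilibrium.
(Low, Low): Rose prefers High (2.5 > 2); Colin prefers High (4 > 2) — not an equilibrium.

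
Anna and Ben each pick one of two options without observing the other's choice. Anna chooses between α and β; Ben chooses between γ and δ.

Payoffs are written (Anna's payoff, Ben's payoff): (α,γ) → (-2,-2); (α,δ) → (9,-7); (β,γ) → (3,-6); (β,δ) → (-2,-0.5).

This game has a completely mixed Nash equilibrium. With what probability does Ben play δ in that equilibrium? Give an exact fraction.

5/16

Let c be the probability that Ben plays γ. In a completely mixed equilibrium, Anna must be indifferent between α and β.
Anna's expected payoff from α is −2c + 9(1−c); from β it is 3c − 2(1−c).
Setting these equal: −11c + 9 = 5c − 2, so c = 11/16.
Therefore Ben plays δ with probability 1 − 11/16 = 5/16.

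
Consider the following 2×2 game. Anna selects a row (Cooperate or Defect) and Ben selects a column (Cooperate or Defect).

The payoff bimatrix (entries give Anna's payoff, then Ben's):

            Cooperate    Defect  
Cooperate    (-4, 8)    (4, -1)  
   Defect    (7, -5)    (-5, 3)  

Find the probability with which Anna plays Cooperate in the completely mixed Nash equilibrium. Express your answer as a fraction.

8/17

Let r be the probability that Anna plays Cooperate. In a completely mixed equilibrium, Ben must be indifferent between Cooperate and Defect.
Ben's expected payoff from Cooperate is 8r − 5(1−r); from Defect it is −r + 3(1−r).
Setting these equal: 13r − 5 = −4r + 3, so r = 8/17.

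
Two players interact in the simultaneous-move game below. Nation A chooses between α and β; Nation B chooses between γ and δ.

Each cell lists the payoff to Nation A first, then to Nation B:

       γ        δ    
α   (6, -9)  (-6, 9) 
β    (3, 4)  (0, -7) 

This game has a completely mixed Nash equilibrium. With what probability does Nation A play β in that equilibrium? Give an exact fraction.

Let p be the probability that Nation A plays α. In a completely mixed equilibrium, Nation B must be indifferent between γ and δ.
Nation B's expected payoff from γ is −9p + 4(1−p); from δ it is 9p − 7(1−p).
Setting these equal: −13p + 4 = 16p − 7, so p = 11/29.
Therefore Nation A plays β with probability 1 − 11/29 = 18/29.

18/29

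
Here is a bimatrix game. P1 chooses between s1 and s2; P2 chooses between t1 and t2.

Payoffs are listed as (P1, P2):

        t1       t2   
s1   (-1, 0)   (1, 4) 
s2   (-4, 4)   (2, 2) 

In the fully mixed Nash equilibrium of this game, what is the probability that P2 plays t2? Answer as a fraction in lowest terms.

3/4

Let q be the probability that P2 plays t1. In a completely mixed equilibrium, P1 must be indifferent between s1 and s2.
P1's expected payoff from s1 is −q + (1−q); from s2 it is −4q + 2(1−q).
Setting these equal: −2q + 1 = −6q + 2, so q = 1/4.
Therefore P2 plays t2 with probability 1 − 1/4 = 3/4.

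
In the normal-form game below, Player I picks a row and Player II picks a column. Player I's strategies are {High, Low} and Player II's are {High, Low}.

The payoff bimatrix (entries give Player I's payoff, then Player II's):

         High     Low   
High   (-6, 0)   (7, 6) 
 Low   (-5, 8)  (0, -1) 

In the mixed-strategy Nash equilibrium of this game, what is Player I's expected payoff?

First find y, the probability Player II plays High, from Player I's indifference between High and Low: −6y + 7(1−y) = −5y, giving y = 7/8.
Since Player I is indifferent in equilibrium, Player I's expected payoff equals the payoff from either row against (7/8, 1/8). Using High: −6(7/8) + 7(1/8) = -35/8.

-35/8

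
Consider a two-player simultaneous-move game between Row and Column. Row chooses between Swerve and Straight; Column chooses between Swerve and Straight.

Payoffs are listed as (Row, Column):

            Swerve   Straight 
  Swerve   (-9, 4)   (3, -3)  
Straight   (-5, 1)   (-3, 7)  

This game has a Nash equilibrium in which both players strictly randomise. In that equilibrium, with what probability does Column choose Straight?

Let c be the probability that Column plays Swerve. In a completely mixed equilibrium, Row must be indifferent between Swerve and Straight.
Row's expected payoff from Swerve is −9c + 3(1−c); from Straight it is −5c − 3(1−c).
Setting these equal: −12c + 3 = −2c − 3, so c = 3/5.
Therefore Column plays Straight with probability 1 − 3/5 = 2/5.

2/5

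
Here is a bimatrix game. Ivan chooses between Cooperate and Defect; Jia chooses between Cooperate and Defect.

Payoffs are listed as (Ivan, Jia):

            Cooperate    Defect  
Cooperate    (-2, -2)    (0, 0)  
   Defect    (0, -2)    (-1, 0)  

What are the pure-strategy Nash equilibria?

(Cooperate, Defect)

(Cooperate, Cooperate): Ivan prefers Defect (0 > -2); Jia prefers Defect (0 > -2) — not an equilibrium.
(Cooperate, Defect): Ivan gets 0 ≥ -1 from Defect, and Jia gets 0 ≥ -2 from Cooperate — Nash equilibrium.
(Defect, Cooperate): Jia prefers Defect (0 > -2) — not an equilibrium.
(Defect, Defect): Ivan prefers Cooperate (0 > -1) — not an equilibrium.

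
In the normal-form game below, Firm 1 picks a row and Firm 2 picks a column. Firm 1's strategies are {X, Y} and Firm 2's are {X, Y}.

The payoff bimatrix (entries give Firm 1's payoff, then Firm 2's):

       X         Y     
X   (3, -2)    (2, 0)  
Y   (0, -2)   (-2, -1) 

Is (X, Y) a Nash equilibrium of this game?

At (X, Y), Firm 1 earns 2; switching to Y would give -2, so Firm 1 has no profitable deviation.
Firm 2 earns 0; switching to X would give -2, so Firm 2 has no profitable deviation.
Neither player can gain by a unilateral deviation, so this profile is a Nash equilibrium.

Yes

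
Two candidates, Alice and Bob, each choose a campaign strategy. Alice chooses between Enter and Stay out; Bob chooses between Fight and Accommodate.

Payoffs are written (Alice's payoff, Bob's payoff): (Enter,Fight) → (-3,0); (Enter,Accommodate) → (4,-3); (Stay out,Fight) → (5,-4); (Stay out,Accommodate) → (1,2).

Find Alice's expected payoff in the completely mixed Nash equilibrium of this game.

23/11

First find q, the probability Bob plays Fight, from Alice's indifference between Enter and Stay out: −3q + 4(1−q) = 5q + (1−q), giving q = 3/11.
Since Alice is indifferent in equilibrium, Alice's expected payoff equals the payoff from either row against (3/11, 8/11). Using Enter: −3(3/11) + 4(8/11) = 23/11.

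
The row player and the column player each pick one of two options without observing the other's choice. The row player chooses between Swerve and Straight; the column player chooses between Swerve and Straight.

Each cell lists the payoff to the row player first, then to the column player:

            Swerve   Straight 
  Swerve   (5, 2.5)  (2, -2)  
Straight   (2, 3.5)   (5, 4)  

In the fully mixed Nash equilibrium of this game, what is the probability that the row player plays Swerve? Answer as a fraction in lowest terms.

1/10

Let p be the probability that the row player plays Swerve. In a completely mixed equilibrium, the column player must be indifferent between Swerve and Straight.
The column player's expected payoff from Swerve is 2.5p + 3.5(1−p); from Straight it is −2p + 4(1−p).
Setting these equal: −p + 3.5 = −6p + 4, so p = 1/10.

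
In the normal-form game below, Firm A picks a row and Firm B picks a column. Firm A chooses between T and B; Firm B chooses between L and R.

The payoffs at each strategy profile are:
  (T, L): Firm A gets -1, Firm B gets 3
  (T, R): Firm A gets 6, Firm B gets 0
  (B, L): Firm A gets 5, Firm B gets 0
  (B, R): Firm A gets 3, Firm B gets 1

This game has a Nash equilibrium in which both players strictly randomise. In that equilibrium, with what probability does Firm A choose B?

Let x be the probability that Firm A plays T. In a completely mixed equilibrium, Firm B must be indifferent between L and R.
Firm B's expected payoff from L is 3x; from R it is (1−x).
Setting these equal: 3x = −x + 1, so x = 1/4.
Therefore Firm A plays B with probability 1 − 1/4 = 3/4.

3/4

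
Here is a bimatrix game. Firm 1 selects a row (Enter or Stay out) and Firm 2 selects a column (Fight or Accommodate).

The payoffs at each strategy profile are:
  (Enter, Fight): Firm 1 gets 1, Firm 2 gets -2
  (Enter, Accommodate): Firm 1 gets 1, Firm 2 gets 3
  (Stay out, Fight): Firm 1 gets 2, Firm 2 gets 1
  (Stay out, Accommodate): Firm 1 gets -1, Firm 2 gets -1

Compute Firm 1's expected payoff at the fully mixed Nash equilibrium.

First find q, the probability Firm 2 plays Fight, from Firm 1's indifference between Enter and Stay out: q + (1−q) = 2q − (1−q), giving q = 2/3.
Since Firm 1 is indifferent in equilibrium, Firm 1's expected payoff equals the payoff from either row against (2/3, 1/3). Using Enter: (2/3) + (1/3) = 1.

1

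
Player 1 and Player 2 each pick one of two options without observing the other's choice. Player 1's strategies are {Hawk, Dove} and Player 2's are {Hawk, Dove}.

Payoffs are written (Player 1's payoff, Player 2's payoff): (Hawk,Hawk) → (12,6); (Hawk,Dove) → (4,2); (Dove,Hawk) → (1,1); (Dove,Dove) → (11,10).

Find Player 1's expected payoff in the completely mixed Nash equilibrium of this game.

64/9

First find y, the probability Player 2 plays Hawk, from Player 1's indifference between Hawk and Dove: 12y + 4(1−y) = y + 11(1−y), giving y = 7/18.
Since Player 1 is indifferent in equilibrium, Player 1's expected payoff equals the payoff from either row against (7/18, 11/18). Using Hawk: 12(7/18) + 4(11/18) = 64/9.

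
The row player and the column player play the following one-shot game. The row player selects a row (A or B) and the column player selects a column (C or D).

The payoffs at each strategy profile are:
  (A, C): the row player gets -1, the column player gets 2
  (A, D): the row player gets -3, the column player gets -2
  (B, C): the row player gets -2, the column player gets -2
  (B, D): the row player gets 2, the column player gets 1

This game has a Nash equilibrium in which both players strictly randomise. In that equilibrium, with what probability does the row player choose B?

Let r be the probability that the row player plays A. In a completely mixed equilibrium, the column player must be indifferent between C and D.
The column player's expected payoff from C is 2r − 2(1−r); from D it is −2r + (1−r).
Setting these equal: 4r − 2 = −3r + 1, so r = 3/7.
Therefore the row player plays B with probability 1 − 3/7 = 4/7.

4/7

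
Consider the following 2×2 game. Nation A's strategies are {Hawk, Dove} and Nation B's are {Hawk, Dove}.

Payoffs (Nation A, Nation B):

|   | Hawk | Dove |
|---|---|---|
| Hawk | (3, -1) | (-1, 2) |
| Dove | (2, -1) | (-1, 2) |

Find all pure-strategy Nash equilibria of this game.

(Hawk, Hawk): Nation B prefers Dove (2 > -1) — not an equilibrium.
(Hawk, Dove): Nation A gets -1 ≥ -1 from Dove, and Nation B gets 2 ≥ -1 from Hawk — Nash equilibrium.
(Dove, Hawk): Nation A prefers Hawk (3 > 2); Nation B prefers Dove (2 > -1) — not an equilibrium.
(Dove, Dove): Nation A gets -1 ≥ -1 from Hawk, and Nation B gets 2 ≥ -1 from Hawk — Nash equilibrium.

(Hawk, Dove) and (Dove, Dove)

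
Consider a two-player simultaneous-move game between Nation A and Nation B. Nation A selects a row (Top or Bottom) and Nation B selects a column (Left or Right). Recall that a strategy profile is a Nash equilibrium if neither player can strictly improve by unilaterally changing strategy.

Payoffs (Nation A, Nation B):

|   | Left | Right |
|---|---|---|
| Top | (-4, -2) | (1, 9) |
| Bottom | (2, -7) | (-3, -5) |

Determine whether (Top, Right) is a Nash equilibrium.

Yes

At (Top, Right), Nation A earns 1; switching to Bottom would give -3, so Nation A has no profitable deviation.
Nation B earns 9; switching to Left would give -2, so Nation B has no profitable deviation.
Neither player can gain by a unilateral deviation, so this profile is a Nash equilibrium.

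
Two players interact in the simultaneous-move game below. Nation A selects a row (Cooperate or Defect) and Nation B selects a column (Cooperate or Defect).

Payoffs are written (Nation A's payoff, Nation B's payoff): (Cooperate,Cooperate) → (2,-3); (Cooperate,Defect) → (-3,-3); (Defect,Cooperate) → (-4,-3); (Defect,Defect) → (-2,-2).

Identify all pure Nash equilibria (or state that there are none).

(Cooperate, Cooperate) and (Defect, Defect)

(Cooperate, Cooperate): Nation A gets 2 ≥ -4 from Defect, and Nation B gets -3 ≥ -3 from Defect — Nash equilibrium.
(Cooperate, Defect): Nation A prefers Defect (-2 > -3) — not an equilibrium.
(Defect, Cooperate): Nation A prefers Cooperate (2 > -4); Nation B prefers Defect (-2 > -3) — not an equilibrium.
(Defect, Defect): Nation A gets -2 ≥ -3 from Cooperate, and Nation B gets -2 ≥ -3 from Cooperate — Nash equilibrium.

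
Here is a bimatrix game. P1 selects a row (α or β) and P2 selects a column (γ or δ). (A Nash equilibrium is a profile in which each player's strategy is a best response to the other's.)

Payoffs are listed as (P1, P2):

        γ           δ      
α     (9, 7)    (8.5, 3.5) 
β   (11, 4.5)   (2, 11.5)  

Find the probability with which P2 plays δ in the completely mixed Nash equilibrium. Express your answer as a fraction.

Let c be the probability that P2 plays γ. In a completely mixed equilibrium, P1 must be indifferent between α and β.
P1's expected payoff from α is 9c + 8.5(1−c); from β it is 11c + 2(1−c).
Setting these equal: 0.5c + 8.5 = 9c + 2, so c = 13/17.
Therefore P2 plays δ with probability 1 − 13/17 = 4/17.

4/17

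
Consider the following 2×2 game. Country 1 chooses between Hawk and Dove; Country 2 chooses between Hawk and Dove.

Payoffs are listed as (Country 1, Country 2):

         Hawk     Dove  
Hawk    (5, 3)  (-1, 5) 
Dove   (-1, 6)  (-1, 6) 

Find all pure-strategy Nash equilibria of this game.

(Hawk, Dove) and (Dove, Dove)

(Hawk, Hawk): Country 2 prefers Dove (5 > 3) — not an equilibrium.
(Hawk, Dove): Country 1 gets -1 ≥ -1 from Dove, and Country 2 gets 5 ≥ 3 from Hawk — Nash equilibrium.
(Dove, Hawk): Country 1 prefers Hawk (5 > -1) — not an equilibrium.
(Dove, Dove): Country 1 gets -1 ≥ -1 from Hawk, and Country 2 gets 6 ≥ 6 from Hawk — Nash equilibrium.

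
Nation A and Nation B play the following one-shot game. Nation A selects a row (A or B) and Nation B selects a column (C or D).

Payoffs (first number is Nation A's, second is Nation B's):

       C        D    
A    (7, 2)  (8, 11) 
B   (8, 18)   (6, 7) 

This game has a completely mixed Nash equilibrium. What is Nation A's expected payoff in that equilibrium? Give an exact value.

First find q, the probability Nation B plays C, from Nation A's indifference between A and B: 7q + 8(1−q) = 8q + 6(1−q), giving q = 2/3.
Since Nation A is indifferent in equilibrium, Nation A's expected payoff equals the payoff from either row against (2/3, 1/3). Using A: 7(2/3) + 8(1/3) = 22/3.

22/3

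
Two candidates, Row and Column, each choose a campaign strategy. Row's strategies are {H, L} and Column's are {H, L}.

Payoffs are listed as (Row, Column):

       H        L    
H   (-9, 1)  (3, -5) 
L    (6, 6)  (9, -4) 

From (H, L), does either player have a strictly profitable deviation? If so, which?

Both

Row at (H, L) earns 3; deviating to L yields 9 — a strict improvement.
Column earns -5; deviating to H yields 1 — a strict improvement.
Both Row and Column have strictly profitable deviations.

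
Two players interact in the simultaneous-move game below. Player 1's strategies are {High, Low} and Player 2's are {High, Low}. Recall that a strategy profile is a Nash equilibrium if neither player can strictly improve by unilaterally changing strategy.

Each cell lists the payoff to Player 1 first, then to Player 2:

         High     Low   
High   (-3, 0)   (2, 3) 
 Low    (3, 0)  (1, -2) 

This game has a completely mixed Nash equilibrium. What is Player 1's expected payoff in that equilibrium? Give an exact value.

First find y, the probability Player 2 plays High, from Player 1's indifference between High and Low: −3y + 2(1−y) = 3y + (1−y), giving y = 1/7.
Since Player 1 is indifferent in equilibrium, Player 1's expected payoff equals the payoff from either row against (1/7, 6/7). Using High: −3(1/7) + 2(6/7) = 9/7.

9/7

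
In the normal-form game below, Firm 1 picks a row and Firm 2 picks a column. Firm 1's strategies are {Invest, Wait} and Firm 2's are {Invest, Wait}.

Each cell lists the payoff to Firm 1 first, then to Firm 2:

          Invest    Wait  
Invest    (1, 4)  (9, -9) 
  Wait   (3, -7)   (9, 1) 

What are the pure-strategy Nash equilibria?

(Invest, Invest): Firm 1 prefers Wait (3 > 1) — not an equilibrium.
(Invest, Wait): Firm 2 prefers Invest (4 > -9) — not an equilibrium.
(Wait, Invest): Firm 2 prefers Wait (1 > -7) — not an equilibrium.
(Wait, Wait): Firm 1 gets 9 ≥ 9 from Invest, and Firm 2 gets 1 ≥ -7 from Invest — Nash equilibrium.

(Wait, Wait)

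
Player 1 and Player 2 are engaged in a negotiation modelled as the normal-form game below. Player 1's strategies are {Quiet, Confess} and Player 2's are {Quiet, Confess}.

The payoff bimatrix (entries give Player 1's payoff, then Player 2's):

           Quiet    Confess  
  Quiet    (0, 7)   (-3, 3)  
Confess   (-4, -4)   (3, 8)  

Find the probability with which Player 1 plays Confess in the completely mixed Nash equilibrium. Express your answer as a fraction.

1/4

Let r be the probability that Player 1 plays Quiet. In a completely mixed equilibrium, Player 2 must be indifferent between Quiet and Confess.
Player 2's expected payoff from Quiet is 7r − 4(1−r); from Confess it is 3r + 8(1−r).
Setting these equal: 11r − 4 = −5r + 8, so r = 3/4.
Therefore Player 1 plays Confess with probability 1 − 3/4 = 1/4.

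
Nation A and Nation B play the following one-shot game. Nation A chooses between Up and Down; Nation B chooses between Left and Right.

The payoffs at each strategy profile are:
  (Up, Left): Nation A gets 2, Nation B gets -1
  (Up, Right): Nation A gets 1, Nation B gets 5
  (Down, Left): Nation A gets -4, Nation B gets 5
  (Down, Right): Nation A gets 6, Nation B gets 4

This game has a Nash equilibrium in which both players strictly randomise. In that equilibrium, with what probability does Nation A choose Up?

1/7

Let x be the probability that Nation A plays Up. In a completely mixed equilibrium, Nation B must be indifferent between Left and Right.
Nation B's expected payoff from Left is −x + 5(1−x); from Right it is 5x + 4(1−x).
Setting these equal: −6x + 5 = x + 4, so x = 1/7.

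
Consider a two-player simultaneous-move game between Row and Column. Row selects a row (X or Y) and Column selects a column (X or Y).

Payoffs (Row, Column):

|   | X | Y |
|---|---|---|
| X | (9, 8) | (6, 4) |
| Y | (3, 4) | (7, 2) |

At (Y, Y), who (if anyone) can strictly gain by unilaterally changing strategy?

Column

Row at (Y, Y) earns 7; deviating to X yields 6 — not better.
Column earns 2; deviating to X yields 4 — a strict improvement.
Only Column has a strictly profitable deviation.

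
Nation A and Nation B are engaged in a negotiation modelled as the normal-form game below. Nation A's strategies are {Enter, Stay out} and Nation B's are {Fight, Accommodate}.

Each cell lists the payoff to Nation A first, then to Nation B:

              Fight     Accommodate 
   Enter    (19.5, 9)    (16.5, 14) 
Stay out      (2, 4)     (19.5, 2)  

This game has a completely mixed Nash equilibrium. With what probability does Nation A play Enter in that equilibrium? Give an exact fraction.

2/7

Let r be the probability that Nation A plays Enter. In a completely mixed equilibrium, Nation B must be indifferent between Fight and Accommodate.
Nation B's expected payoff from Fight is 9r + 4(1−r); from Accommodate it is 14r + 2(1−r).
Setting these equal: 5r + 4 = 12r + 2, so r = 2/7.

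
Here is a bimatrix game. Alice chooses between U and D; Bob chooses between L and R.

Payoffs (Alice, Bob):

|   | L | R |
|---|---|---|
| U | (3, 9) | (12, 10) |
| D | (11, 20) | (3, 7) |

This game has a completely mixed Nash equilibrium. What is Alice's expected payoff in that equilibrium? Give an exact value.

123/17

First find y, the probability Bob plays L, from Alice's indifference between U and D: 3y + 12(1−y) = 11y + 3(1−y), giving y = 9/17.
Since Alice is indifferent in equilibrium, Alice's expected payoff equals the payoff from either row against (9/17, 8/17). Using U: 3(9/17) + 12(8/17) = 123/17.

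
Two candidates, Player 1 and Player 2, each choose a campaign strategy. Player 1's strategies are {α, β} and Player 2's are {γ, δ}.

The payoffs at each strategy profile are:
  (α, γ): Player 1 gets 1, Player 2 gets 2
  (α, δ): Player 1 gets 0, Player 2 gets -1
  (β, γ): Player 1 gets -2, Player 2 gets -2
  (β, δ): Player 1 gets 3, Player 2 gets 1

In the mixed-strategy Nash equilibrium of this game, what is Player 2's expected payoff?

0

First find p, the probability Player 1 plays α, from Player 2's indifference between γ and δ: 2p − 2(1−p) = −p + (1−p), giving p = 1/2.
Since Player 2 is indifferent in equilibrium, Player 2's expected payoff equals the payoff from either column against (1/2, 1/2). Using γ: 2(1/2) − 2(1/2) = 0.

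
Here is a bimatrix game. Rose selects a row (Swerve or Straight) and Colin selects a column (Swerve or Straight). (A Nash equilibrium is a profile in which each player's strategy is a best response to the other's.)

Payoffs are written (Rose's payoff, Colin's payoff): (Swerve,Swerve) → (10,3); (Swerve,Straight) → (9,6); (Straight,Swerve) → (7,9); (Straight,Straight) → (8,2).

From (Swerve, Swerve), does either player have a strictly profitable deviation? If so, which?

Rose at (Swerve, Swerve) earns 10; deviating to Straight yields 7 — not better.
Colin earns 3; deviating to Straight yields 6 — a strict improvement.
Only Colin has a strictly profitable deviation.

Colin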